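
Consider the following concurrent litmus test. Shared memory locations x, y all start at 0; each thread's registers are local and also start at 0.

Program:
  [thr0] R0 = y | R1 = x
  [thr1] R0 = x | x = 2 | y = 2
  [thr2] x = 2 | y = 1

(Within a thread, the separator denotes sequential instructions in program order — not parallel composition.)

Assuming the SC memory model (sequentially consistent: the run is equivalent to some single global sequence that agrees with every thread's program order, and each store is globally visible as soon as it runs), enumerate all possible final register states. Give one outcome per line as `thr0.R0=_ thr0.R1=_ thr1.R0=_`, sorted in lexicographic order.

outcome vector order: (thr0.R0,thr0.R1,thr1.R0)
|SC outcomes| = 8

thr0.R0=0 thr0.R1=0 thr1.R0=0
thr0.R0=0 thr0.R1=0 thr1.R0=2
thr0.R0=0 thr0.R1=2 thr1.R0=0
thr0.R0=0 thr0.R1=2 thr1.R0=2
thr0.R0=1 thr0.R1=2 thr1.R0=0
thr0.R0=1 thr0.R1=2 thr1.R0=2
thr0.R0=2 thr0.R1=2 thr1.R0=0
thr0.R0=2 thr0.R1=2 thr1.R0=2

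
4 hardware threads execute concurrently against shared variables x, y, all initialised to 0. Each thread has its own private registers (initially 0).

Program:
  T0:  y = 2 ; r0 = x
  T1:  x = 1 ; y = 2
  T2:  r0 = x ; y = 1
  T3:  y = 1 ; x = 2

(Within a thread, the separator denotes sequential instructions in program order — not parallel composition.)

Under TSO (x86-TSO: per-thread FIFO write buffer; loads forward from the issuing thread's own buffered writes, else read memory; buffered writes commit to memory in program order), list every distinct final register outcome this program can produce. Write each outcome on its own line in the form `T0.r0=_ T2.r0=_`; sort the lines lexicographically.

T0.r0=0 T2.r0=0
T0.r0=0 T2.r0=1
T0.r0=0 T2.r0=2
T0.r0=1 T2.r0=0
T0.r0=1 T2.r0=1
T0.r0=1 T2.r0=2
T0.r0=2 T2.r0=0
T0.r0=2 T2.r0=1
T0.r0=2 T2.r0=2

outcome vector order: (T0.r0,T2.r0)
|TSO outcomes| = 9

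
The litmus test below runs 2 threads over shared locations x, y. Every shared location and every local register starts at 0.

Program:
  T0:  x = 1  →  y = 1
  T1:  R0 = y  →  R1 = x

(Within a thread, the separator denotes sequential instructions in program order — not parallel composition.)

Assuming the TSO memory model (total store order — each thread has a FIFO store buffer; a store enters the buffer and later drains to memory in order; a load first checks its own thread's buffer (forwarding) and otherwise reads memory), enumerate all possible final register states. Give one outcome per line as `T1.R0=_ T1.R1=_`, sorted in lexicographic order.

outcome vector order: (T1.R0,T1.R1)
|TSO outcomes| = 3

T1.R0=0 T1.R1=0
T1.R0=0 T1.R1=1
T1.R0=1 T1.R1=1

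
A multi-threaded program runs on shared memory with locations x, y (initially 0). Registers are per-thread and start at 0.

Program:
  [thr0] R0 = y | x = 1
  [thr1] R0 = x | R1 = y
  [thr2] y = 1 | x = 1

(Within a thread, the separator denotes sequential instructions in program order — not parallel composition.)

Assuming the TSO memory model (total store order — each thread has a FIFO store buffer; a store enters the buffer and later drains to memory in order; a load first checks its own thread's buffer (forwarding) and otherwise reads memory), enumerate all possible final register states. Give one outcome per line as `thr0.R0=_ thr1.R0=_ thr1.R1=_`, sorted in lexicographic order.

outcome vector order: (thr0.R0,thr1.R0,thr1.R1)
|TSO outcomes| = 7

thr0.R0=0 thr1.R0=0 thr1.R1=0
thr0.R0=0 thr1.R0=0 thr1.R1=1
thr0.R0=0 thr1.R0=1 thr1.R1=0
thr0.R0=0 thr1.R0=1 thr1.R1=1
thr0.R0=1 thr1.R0=0 thr1.R1=0
thr0.R0=1 thr1.R0=0 thr1.R1=1
thr0.R0=1 thr1.R0=1 thr1.R1=1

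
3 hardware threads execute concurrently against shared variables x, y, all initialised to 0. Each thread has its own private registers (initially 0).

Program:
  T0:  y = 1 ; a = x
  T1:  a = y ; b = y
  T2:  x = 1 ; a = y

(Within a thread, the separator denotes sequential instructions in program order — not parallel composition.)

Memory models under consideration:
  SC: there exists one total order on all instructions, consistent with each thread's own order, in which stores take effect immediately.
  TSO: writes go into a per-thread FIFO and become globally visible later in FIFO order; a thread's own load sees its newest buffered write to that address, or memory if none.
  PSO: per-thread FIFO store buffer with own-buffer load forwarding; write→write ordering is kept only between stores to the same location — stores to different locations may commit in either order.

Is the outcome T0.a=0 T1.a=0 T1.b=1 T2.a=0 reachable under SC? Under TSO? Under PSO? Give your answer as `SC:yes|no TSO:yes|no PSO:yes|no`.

SC:no TSO:yes PSO:yes

outcome vector order: (T0.a,T1.a,T1.b,T2.a)
under SC → <0 0 0 1>; <0 0 1 1>; <0 1 1 1>; <1 0 0 0>; <1 0 0 1>; <1 0 1 0>; <1 0 1 1>; <1 1 1 0>; <1 1 1 1>
under TSO → <0 0 0 0>; <0 0 0 1>; <0 0 1 0>; <0 0 1 1>; <0 1 1 0>; <0 1 1 1>; <1 0 0 0>; <1 0 0 1>; <1 0 1 0>; <1 0 1 1>; <1 1 1 0>; <1 1 1 1>
under PSO → <0 0 0 0>; <0 0 0 1>; <0 0 1 0>; <0 0 1 1>; <0 1 1 0>; <0 1 1 1>; <1 0 0 0>; <1 0 0 1>; <1 0 1 0>; <1 0 1 1>; <1 1 1 0>; <1 1 1 1>
target <0 0 1 0> ∈ {TSO,PSO}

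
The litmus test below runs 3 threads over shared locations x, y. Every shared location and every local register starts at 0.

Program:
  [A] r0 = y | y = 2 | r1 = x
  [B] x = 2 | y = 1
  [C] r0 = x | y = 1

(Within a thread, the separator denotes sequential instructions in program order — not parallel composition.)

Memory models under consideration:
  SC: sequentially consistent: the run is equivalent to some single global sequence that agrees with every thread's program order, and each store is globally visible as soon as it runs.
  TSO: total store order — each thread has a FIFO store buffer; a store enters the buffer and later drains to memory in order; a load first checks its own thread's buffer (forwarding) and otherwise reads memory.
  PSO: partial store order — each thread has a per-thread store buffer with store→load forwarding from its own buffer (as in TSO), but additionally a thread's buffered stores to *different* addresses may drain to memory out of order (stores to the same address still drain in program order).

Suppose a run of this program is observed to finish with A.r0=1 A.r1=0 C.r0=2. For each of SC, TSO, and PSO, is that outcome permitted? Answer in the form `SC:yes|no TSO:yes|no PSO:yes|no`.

SC:no TSO:no PSO:yes

outcome vector order: (A.r0,A.r1,C.r0)
under SC → (0,0,0), (0,0,2), (0,2,0), (0,2,2), (1,0,0), (1,2,0), (1,2,2)
under TSO → (0,0,0), (0,0,2), (0,2,0), (0,2,2), (1,0,0), (1,2,0), (1,2,2)
under PSO → (0,0,0), (0,0,2), (0,2,0), (0,2,2), (1,0,0), (1,0,2), (1,2,0), (1,2,2)
target (1,0,2) ∈ {PSO}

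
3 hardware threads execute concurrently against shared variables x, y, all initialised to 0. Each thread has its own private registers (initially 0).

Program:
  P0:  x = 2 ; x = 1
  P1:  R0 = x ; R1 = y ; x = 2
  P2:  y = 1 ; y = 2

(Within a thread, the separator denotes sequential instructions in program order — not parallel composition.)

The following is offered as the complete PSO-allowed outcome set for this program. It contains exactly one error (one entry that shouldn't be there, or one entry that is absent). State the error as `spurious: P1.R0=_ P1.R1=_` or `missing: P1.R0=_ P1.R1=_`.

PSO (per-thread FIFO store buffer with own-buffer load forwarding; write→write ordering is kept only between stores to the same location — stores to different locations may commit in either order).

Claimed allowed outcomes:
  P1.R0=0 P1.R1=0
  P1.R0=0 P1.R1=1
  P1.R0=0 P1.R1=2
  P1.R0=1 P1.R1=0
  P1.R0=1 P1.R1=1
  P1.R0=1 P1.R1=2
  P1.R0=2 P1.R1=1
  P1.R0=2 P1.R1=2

outcome vector order: (P1.R0,P1.R1)
[PSO] allowed = {0/0, 0/1, 0/2, 1/0, 1/1, 1/2, 2/0, 2/1, 2/2}
PSO∖claimed = {2/0}

missing: P1.R0=2 P1.R1=0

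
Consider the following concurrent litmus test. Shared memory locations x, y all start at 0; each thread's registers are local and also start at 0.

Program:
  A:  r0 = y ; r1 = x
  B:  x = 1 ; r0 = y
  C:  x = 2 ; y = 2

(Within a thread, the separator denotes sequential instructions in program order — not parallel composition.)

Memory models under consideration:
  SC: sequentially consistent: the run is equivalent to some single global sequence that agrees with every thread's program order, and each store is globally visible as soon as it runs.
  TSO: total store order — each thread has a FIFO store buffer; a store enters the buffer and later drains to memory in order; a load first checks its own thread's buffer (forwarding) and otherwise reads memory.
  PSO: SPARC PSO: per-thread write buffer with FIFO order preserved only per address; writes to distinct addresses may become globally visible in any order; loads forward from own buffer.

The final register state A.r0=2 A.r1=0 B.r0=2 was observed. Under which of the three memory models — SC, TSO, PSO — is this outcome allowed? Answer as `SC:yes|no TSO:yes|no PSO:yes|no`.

outcome vector order: (A.r0,A.r1,B.r0)
under SC → 000 002 010 012 020 022 210 212 220 222
under TSO → 000 002 010 012 020 022 210 212 220 222
under PSO → 000 002 010 012 020 022 200 202 210 212 220 222
target 202 ∈ {PSO}

SC:no TSO:no PSO:yes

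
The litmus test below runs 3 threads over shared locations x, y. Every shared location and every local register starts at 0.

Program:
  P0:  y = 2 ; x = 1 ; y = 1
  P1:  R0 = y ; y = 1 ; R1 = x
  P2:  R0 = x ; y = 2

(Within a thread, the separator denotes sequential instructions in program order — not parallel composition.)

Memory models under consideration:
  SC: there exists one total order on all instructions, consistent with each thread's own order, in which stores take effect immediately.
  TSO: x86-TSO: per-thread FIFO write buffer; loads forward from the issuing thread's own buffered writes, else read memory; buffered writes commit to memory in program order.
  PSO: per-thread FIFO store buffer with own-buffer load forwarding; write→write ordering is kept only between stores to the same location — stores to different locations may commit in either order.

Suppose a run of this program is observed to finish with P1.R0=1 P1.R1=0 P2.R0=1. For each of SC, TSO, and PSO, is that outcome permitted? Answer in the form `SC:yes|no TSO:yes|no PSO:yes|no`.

SC:no TSO:no PSO:yes

outcome vector order: (P1.R0,P1.R1,P2.R0)
[SC] allowed = {0/0/0; 0/0/1; 0/1/0; 0/1/1; 1/1/0; 1/1/1; 2/0/0; 2/0/1; 2/1/0; 2/1/1}
[TSO] allowed = {0/0/0; 0/0/1; 0/1/0; 0/1/1; 1/1/0; 1/1/1; 2/0/0; 2/0/1; 2/1/0; 2/1/1}
[PSO] allowed = {0/0/0; 0/0/1; 0/1/0; 0/1/1; 1/0/0; 1/0/1; 1/1/0; 1/1/1; 2/0/0; 2/0/1; 2/1/0; 2/1/1}
target 1/0/1 ∈ {PSO}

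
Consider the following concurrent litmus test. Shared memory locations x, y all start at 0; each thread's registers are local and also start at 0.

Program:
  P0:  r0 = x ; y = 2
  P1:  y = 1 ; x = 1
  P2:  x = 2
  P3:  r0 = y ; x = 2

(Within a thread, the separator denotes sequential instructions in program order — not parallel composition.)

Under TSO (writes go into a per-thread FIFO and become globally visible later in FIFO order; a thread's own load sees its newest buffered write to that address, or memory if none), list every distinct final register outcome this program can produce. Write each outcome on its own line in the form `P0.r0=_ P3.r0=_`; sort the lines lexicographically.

outcome vector order: (P0.r0,P3.r0)
|TSO outcomes| = 9

P0.r0=0 P3.r0=0
P0.r0=0 P3.r0=1
P0.r0=0 P3.r0=2
P0.r0=1 P3.r0=0
P0.r0=1 P3.r0=1
P0.r0=1 P3.r0=2
P0.r0=2 P3.r0=0
P0.r0=2 P3.r0=1
P0.r0=2 P3.r0=2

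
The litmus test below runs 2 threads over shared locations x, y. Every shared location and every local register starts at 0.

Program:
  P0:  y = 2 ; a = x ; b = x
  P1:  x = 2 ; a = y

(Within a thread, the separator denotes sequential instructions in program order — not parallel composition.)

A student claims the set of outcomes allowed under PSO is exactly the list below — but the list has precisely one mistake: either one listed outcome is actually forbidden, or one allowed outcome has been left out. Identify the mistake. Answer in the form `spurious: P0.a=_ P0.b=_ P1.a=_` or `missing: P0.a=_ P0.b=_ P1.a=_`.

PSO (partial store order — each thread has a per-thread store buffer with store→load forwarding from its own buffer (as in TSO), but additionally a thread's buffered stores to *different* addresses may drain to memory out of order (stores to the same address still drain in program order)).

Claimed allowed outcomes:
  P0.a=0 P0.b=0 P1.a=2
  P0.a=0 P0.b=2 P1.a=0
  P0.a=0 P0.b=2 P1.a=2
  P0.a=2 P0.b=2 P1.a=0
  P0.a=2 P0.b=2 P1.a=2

missing: P0.a=0 P0.b=0 P1.a=0

outcome vector order: (P0.a,P0.b,P1.a)
under PSO → 000; 002; 020; 022; 220; 222
PSO∖claimed = {000}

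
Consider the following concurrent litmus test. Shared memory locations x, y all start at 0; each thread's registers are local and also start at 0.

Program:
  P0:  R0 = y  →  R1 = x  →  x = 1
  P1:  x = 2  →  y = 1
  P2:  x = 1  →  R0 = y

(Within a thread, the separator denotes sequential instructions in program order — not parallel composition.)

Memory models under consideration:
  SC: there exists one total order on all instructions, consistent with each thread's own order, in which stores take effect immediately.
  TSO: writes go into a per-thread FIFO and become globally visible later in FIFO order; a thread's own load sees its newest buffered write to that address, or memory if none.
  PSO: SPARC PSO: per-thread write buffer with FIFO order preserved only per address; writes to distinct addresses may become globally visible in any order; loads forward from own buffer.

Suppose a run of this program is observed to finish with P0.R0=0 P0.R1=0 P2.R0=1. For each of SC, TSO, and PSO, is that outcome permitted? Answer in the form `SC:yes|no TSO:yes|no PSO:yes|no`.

SC:yes TSO:yes PSO:yes

outcome vector order: (P0.R0,P0.R1,P2.R0)
under SC → (0,0,0) (0,0,1) (0,1,0) (0,1,1) (0,2,0) (0,2,1) (1,1,0) (1,1,1) (1,2,0) (1,2,1)
under TSO → (0,0,0) (0,0,1) (0,1,0) (0,1,1) (0,2,0) (0,2,1) (1,1,0) (1,1,1) (1,2,0) (1,2,1)
under PSO → (0,0,0) (0,0,1) (0,1,0) (0,1,1) (0,2,0) (0,2,1) (1,0,0) (1,0,1) (1,1,0) (1,1,1) (1,2,0) (1,2,1)
target (0,0,1) ∈ {SC,TSO,PSO}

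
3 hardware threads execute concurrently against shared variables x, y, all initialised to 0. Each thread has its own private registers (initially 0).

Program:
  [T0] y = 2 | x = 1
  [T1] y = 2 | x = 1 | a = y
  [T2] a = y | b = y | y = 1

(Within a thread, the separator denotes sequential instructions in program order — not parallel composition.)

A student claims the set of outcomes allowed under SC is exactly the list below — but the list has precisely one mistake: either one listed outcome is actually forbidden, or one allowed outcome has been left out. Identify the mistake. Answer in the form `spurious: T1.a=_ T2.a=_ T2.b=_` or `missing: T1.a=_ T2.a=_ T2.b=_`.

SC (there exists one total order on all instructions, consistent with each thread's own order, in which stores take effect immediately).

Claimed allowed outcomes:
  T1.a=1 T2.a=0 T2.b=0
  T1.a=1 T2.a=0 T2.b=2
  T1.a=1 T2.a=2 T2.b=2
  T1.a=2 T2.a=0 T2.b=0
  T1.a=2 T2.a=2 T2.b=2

missing: T1.a=2 T2.a=0 T2.b=2

outcome vector order: (T1.a,T2.a,T2.b)
under SC → <1 0 0> <1 0 2> <1 2 2> <2 0 0> <2 0 2> <2 2 2>
SC∖claimed = {<2 0 2>}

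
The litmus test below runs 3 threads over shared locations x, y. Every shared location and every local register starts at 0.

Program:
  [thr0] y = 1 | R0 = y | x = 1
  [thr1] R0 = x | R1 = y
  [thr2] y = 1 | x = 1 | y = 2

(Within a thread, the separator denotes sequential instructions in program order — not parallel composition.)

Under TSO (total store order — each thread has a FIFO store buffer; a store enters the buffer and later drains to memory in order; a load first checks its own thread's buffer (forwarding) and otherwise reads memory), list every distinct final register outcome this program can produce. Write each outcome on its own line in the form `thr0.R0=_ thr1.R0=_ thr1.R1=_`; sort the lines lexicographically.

outcome vector order: (thr0.R0,thr1.R0,thr1.R1)
|TSO outcomes| = 10

thr0.R0=1 thr1.R0=0 thr1.R1=0
thr0.R0=1 thr1.R0=0 thr1.R1=1
thr0.R0=1 thr1.R0=0 thr1.R1=2
thr0.R0=1 thr1.R0=1 thr1.R1=1
thr0.R0=1 thr1.R0=1 thr1.R1=2
thr0.R0=2 thr1.R0=0 thr1.R1=0
thr0.R0=2 thr1.R0=0 thr1.R1=1
thr0.R0=2 thr1.R0=0 thr1.R1=2
thr0.R0=2 thr1.R0=1 thr1.R1=1
thr0.R0=2 thr1.R0=1 thr1.R1=2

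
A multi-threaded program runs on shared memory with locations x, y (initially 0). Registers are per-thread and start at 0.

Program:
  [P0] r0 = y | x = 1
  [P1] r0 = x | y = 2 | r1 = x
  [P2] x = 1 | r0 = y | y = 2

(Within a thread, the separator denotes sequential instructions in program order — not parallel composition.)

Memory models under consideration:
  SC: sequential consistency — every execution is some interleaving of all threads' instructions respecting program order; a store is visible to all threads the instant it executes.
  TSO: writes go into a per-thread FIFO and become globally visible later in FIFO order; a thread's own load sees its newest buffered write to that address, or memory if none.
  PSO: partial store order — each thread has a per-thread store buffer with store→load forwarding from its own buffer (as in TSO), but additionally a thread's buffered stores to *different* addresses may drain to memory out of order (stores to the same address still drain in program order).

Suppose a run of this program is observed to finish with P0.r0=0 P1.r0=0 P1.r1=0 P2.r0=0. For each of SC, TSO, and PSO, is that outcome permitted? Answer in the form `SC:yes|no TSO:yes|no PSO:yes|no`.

outcome vector order: (P0.r0,P1.r0,P1.r1,P2.r0)
SC: 10 outcomes — {<0 0 0 2>, <0 0 1 0>, <0 0 1 2>, <0 1 1 0>, <0 1 1 2>, <2 0 0 2>, <2 0 1 0>, <2 0 1 2>, <2 1 1 0>, <2 1 1 2>}
TSO: 12 outcomes — {<0 0 0 0>, <0 0 0 2>, <0 0 1 0>, <0 0 1 2>, <0 1 1 0>, <0 1 1 2>, <2 0 0 0>, <2 0 0 2>, <2 0 1 0>, <2 0 1 2>, <2 1 1 0>, <2 1 1 2>}
PSO: 12 outcomes — {<0 0 0 0>, <0 0 0 2>, <0 0 1 0>, <0 0 1 2>, <0 1 1 0>, <0 1 1 2>, <2 0 0 0>, <2 0 0 2>, <2 0 1 0>, <2 0 1 2>, <2 1 1 0>, <2 1 1 2>}
target <0 0 0 0> ∈ {TSO,PSO}

SC:no TSO:yes PSO:yes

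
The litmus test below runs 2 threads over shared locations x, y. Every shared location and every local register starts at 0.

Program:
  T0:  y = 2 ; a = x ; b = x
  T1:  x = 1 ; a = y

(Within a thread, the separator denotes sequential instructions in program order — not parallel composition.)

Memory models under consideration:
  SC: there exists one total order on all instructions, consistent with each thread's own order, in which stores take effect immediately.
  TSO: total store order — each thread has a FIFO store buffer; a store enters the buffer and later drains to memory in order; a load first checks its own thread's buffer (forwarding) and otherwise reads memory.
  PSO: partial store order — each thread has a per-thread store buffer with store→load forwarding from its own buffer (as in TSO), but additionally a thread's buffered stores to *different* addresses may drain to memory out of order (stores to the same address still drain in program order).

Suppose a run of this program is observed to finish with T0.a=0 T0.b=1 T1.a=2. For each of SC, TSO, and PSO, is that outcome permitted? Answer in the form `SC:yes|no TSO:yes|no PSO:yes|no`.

outcome vector order: (T0.a,T0.b,T1.a)
under SC → <0 0 2>; <0 1 2>; <1 1 0>; <1 1 2>
under TSO → <0 0 0>; <0 0 2>; <0 1 0>; <0 1 2>; <1 1 0>; <1 1 2>
under PSO → <0 0 0>; <0 0 2>; <0 1 0>; <0 1 2>; <1 1 0>; <1 1 2>
target <0 1 2> ∈ {SC,TSO,PSO}

SC:yes TSO:yes PSO:yes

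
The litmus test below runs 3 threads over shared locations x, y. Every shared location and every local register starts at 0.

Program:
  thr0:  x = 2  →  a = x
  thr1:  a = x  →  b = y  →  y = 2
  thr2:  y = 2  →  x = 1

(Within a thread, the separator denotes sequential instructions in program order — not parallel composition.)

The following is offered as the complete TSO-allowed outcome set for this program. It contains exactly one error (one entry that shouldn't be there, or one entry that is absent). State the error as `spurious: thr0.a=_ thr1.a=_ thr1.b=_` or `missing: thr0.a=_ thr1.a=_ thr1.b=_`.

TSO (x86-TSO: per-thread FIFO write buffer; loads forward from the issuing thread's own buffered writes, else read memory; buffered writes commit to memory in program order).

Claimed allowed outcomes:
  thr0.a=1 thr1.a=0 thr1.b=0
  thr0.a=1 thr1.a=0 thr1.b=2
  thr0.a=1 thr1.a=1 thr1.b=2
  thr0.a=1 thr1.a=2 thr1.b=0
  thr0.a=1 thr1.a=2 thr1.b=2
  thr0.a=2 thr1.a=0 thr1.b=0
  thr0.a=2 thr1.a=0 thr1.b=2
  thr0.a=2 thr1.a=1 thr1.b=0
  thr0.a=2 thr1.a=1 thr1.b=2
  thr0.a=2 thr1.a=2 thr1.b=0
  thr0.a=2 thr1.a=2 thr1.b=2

outcome vector order: (thr0.a,thr1.a,thr1.b)
[TSO] allowed = {100; 102; 112; 120; 122; 200; 202; 212; 220; 222}
claimed∖TSO = {210}

spurious: thr0.a=2 thr1.a=1 thr1.b=0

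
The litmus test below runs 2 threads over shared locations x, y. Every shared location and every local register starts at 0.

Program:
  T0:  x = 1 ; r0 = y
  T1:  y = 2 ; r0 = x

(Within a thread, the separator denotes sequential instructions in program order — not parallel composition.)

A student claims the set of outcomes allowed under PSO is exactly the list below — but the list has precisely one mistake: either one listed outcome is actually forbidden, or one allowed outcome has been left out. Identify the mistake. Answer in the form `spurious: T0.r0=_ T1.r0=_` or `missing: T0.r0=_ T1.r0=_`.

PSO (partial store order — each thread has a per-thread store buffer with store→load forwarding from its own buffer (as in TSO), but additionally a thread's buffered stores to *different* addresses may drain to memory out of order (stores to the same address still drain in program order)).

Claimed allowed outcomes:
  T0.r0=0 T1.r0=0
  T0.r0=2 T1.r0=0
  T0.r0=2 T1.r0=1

missing: T0.r0=0 T1.r0=1

outcome vector order: (T0.r0,T1.r0)
under PSO → (0,0) (0,1) (2,0) (2,1)
PSO∖claimed = {(0,1)}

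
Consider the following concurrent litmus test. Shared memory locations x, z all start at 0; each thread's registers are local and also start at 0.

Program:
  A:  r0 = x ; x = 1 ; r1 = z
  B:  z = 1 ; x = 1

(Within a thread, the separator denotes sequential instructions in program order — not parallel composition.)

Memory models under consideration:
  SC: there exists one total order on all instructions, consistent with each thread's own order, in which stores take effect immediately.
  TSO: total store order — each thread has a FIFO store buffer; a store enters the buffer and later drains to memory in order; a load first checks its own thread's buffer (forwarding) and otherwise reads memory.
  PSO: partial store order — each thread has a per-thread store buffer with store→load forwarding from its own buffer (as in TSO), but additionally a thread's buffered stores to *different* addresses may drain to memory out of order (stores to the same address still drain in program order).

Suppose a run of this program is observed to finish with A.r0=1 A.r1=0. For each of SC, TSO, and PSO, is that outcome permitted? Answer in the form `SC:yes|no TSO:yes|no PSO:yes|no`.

SC:no TSO:no PSO:yes

outcome vector order: (A.r0,A.r1)
under SC → (0,0), (0,1), (1,1)
under TSO → (0,0), (0,1), (1,1)
under PSO → (0,0), (0,1), (1,0), (1,1)
target (1,0) ∈ {PSO}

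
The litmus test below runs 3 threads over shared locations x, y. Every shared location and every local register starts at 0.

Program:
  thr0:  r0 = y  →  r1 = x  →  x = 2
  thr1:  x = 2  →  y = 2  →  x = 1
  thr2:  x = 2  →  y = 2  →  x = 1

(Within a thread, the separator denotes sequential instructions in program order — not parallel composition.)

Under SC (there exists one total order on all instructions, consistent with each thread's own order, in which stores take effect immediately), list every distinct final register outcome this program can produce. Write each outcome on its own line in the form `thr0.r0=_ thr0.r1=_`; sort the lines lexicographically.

outcome vector order: (thr0.r0,thr0.r1)
|SC outcomes| = 5

thr0.r0=0 thr0.r1=0
thr0.r0=0 thr0.r1=1
thr0.r0=0 thr0.r1=2
thr0.r0=2 thr0.r1=1
thr0.r0=2 thr0.r1=2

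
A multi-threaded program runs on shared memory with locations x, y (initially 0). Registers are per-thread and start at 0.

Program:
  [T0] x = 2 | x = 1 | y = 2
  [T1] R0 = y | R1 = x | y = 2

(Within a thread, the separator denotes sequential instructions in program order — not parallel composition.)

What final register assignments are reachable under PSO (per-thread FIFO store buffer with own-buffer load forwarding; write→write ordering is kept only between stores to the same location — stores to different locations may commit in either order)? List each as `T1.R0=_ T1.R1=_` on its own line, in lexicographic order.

T1.R0=0 T1.R1=0
T1.R0=0 T1.R1=1
T1.R0=0 T1.R1=2
T1.R0=2 T1.R1=0
T1.R0=2 T1.R1=1
T1.R0=2 T1.R1=2

outcome vector order: (T1.R0,T1.R1)
|PSO outcomes| = 6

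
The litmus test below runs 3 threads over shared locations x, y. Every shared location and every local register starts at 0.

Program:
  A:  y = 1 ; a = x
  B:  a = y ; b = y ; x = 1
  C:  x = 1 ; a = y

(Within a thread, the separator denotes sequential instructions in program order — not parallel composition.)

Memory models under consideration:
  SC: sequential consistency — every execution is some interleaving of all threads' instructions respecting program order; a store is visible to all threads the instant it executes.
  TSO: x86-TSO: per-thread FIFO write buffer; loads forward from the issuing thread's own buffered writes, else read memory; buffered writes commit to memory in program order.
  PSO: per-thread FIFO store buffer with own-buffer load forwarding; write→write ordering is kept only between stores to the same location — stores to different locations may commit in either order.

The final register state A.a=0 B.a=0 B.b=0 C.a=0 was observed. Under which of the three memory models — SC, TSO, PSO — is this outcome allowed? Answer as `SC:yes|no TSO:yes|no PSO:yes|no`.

SC:no TSO:yes PSO:yes

outcome vector order: (A.a,B.a,B.b,C.a)
[SC] allowed = {0001, 0011, 0111, 1000, 1001, 1010, 1011, 1110, 1111}
[TSO] allowed = {0000, 0001, 0010, 0011, 0110, 0111, 1000, 1001, 1010, 1011, 1110, 1111}
[PSO] allowed = {0000, 0001, 0010, 0011, 0110, 0111, 1000, 1001, 1010, 1011, 1110, 1111}
target 0000 ∈ {TSO,PSO}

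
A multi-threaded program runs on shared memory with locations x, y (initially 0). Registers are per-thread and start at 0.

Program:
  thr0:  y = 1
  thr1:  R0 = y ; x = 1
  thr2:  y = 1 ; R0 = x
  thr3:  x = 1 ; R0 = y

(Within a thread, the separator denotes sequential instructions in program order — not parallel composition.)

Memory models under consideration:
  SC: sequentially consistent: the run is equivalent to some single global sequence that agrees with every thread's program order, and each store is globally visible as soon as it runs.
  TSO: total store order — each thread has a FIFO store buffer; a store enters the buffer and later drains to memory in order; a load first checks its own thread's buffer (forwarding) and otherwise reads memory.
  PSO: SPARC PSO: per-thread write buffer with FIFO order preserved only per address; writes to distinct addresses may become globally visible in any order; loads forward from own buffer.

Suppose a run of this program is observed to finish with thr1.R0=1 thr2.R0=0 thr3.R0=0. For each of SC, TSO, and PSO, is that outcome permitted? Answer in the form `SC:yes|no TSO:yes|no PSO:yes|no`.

SC:no TSO:yes PSO:yes

outcome vector order: (thr1.R0,thr2.R0,thr3.R0)
under SC → <0 0 1> <0 1 0> <0 1 1> <1 0 1> <1 1 0> <1 1 1>
under TSO → <0 0 0> <0 0 1> <0 1 0> <0 1 1> <1 0 0> <1 0 1> <1 1 0> <1 1 1>
under PSO → <0 0 0> <0 0 1> <0 1 0> <0 1 1> <1 0 0> <1 0 1> <1 1 0> <1 1 1>
target <1 0 0> ∈ {TSO,PSO}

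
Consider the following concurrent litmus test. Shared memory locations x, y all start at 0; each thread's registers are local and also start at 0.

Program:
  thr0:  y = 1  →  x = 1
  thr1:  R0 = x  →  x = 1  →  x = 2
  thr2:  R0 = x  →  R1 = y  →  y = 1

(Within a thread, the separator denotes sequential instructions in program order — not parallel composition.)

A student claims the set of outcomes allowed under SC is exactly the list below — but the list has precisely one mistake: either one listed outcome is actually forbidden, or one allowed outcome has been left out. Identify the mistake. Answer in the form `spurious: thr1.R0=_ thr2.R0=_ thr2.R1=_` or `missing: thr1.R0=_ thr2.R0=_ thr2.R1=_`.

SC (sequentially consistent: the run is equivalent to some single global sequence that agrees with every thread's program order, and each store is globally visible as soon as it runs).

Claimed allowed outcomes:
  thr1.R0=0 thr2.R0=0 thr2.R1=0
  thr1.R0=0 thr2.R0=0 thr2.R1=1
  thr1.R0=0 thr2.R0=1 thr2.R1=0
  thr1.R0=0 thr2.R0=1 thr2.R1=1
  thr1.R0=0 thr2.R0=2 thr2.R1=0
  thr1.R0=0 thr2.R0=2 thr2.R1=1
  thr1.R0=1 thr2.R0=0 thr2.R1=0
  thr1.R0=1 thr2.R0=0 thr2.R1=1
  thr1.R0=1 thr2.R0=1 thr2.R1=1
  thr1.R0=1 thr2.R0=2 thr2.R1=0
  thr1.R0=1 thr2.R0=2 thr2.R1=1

spurious: thr1.R0=1 thr2.R0=2 thr2.R1=0

outcome vector order: (thr1.R0,thr2.R0,thr2.R1)
SC (10): <0 0 0>, <0 0 1>, <0 1 0>, <0 1 1>, <0 2 0>, <0 2 1>, <1 0 0>, <1 0 1>, <1 1 1>, <1 2 1>
claimed∖SC = {<1 2 0>}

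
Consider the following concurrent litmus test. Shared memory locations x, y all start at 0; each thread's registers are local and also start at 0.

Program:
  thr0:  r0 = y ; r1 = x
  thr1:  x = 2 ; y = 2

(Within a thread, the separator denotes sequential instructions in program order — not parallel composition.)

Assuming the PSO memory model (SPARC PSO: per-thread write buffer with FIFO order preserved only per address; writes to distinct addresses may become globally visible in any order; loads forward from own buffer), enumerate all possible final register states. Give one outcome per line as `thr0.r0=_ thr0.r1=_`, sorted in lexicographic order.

thr0.r0=0 thr0.r1=0
thr0.r0=0 thr0.r1=2
thr0.r0=2 thr0.r1=0
thr0.r0=2 thr0.r1=2

outcome vector order: (thr0.r0,thr0.r1)
|PSO outcomes| = 4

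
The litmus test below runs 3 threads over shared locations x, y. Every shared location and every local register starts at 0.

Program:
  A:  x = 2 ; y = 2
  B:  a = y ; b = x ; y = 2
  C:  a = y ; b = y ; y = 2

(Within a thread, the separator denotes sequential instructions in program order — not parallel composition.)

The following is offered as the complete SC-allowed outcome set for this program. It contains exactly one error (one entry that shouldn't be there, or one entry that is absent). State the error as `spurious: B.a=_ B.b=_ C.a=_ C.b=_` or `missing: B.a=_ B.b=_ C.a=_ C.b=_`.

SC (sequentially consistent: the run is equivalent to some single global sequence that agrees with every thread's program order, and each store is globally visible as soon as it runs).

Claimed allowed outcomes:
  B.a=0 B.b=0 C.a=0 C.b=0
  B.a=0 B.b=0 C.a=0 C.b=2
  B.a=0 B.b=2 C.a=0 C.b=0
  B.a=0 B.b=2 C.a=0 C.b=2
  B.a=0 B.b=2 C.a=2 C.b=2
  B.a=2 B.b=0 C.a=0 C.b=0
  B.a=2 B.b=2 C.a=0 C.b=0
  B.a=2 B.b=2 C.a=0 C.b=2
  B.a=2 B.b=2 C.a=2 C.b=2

missing: B.a=0 B.b=0 C.a=2 C.b=2

outcome vector order: (B.a,B.b,C.a,C.b)
under SC → (0,0,0,0); (0,0,0,2); (0,0,2,2); (0,2,0,0); (0,2,0,2); (0,2,2,2); (2,0,0,0); (2,2,0,0); (2,2,0,2); (2,2,2,2)
SC∖claimed = {(0,0,2,2)}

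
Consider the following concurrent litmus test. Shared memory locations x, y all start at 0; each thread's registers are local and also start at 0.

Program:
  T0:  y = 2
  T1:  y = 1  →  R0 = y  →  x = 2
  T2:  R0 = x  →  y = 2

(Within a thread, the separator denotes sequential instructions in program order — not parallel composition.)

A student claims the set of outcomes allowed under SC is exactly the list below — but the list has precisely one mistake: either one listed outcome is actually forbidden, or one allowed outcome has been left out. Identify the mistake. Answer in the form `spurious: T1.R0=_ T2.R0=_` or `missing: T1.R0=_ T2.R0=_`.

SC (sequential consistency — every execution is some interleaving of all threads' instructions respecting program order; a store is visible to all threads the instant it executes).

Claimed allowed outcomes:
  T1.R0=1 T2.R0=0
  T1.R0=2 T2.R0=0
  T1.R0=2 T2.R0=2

outcome vector order: (T1.R0,T2.R0)
under SC → <1 0>, <1 2>, <2 0>, <2 2>
SC∖claimed = {<1 2>}

missing: T1.R0=1 T2.R0=2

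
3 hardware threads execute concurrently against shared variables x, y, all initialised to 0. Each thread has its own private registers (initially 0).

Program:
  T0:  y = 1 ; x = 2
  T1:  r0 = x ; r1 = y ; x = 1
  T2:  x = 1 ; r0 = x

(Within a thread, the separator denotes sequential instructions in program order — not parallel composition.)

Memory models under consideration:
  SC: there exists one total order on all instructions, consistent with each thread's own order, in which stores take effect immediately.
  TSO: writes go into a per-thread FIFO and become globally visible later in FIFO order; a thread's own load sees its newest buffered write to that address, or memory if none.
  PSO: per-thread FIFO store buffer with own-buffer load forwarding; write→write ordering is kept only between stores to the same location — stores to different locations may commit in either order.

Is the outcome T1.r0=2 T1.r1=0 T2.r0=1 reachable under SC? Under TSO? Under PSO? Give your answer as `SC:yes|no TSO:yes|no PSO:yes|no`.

SC:no TSO:no PSO:yes

outcome vector order: (T1.r0,T1.r1,T2.r0)
under SC → 001; 002; 011; 012; 101; 102; 111; 112; 211; 212
under TSO → 001; 002; 011; 012; 101; 102; 111; 112; 211; 212
under PSO → 001; 002; 011; 012; 101; 102; 111; 112; 201; 202; 211; 212
target 201 ∈ {PSO}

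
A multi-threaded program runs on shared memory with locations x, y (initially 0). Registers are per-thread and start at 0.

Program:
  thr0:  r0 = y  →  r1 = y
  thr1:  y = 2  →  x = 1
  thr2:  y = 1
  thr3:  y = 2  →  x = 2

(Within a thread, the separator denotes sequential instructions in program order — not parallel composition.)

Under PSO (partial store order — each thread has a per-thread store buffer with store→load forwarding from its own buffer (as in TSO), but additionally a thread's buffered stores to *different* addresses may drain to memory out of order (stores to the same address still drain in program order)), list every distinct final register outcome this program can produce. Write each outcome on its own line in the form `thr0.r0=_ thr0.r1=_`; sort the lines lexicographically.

outcome vector order: (thr0.r0,thr0.r1)
|PSO outcomes| = 7

thr0.r0=0 thr0.r1=0
thr0.r0=0 thr0.r1=1
thr0.r0=0 thr0.r1=2
thr0.r0=1 thr0.r1=1
thr0.r0=1 thr0.r1=2
thr0.r0=2 thr0.r1=1
thr0.r0=2 thr0.r1=2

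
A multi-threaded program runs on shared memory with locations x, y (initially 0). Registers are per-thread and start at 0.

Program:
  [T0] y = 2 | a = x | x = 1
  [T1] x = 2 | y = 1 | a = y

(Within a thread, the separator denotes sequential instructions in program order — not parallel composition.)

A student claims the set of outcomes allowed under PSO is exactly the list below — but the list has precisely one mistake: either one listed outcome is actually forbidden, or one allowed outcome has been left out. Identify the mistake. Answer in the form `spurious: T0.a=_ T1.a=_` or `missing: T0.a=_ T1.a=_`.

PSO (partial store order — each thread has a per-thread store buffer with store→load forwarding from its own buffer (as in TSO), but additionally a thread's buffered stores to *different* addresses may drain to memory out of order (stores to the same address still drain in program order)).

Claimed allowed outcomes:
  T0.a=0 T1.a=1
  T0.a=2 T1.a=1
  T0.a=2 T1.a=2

missing: T0.a=0 T1.a=2

outcome vector order: (T0.a,T1.a)
[PSO] allowed = {(0,1); (0,2); (2,1); (2,2)}
PSO∖claimed = {(0,2)}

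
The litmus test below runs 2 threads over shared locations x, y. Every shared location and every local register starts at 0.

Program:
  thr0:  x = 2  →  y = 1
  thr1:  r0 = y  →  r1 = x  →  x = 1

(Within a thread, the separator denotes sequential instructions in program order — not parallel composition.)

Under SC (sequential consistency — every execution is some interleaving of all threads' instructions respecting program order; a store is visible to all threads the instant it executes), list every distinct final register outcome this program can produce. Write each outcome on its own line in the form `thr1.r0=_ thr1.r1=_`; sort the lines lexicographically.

thr1.r0=0 thr1.r1=0
thr1.r0=0 thr1.r1=2
thr1.r0=1 thr1.r1=2

outcome vector order: (thr1.r0,thr1.r1)
|SC outcomes| = 3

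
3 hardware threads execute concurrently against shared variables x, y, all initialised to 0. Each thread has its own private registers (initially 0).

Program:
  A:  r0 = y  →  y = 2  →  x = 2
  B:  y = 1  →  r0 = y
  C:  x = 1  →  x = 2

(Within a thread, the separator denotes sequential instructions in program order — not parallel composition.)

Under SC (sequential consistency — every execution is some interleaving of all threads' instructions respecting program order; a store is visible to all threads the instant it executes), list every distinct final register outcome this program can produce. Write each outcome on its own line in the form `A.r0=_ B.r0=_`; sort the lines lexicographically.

A.r0=0 B.r0=1
A.r0=0 B.r0=2
A.r0=1 B.r0=1
A.r0=1 B.r0=2

outcome vector order: (A.r0,B.r0)
|SC outcomes| = 4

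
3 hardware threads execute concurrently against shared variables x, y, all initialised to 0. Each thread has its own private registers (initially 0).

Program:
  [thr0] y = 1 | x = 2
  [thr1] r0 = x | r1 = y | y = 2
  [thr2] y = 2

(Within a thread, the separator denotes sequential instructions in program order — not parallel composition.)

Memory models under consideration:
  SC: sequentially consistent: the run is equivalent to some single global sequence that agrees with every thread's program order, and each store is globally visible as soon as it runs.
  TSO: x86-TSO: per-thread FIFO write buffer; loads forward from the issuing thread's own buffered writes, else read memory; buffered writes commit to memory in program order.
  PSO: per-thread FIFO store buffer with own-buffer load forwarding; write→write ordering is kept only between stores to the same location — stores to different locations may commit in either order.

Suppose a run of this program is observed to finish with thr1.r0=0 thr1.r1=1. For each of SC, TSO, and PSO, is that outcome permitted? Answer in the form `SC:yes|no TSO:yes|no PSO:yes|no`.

SC:yes TSO:yes PSO:yes

outcome vector order: (thr1.r0,thr1.r1)
[SC] allowed = {(0,0) (0,1) (0,2) (2,1) (2,2)}
[TSO] allowed = {(0,0) (0,1) (0,2) (2,1) (2,2)}
[PSO] allowed = {(0,0) (0,1) (0,2) (2,0) (2,1) (2,2)}
target (0,1) ∈ {SC,TSO,PSO}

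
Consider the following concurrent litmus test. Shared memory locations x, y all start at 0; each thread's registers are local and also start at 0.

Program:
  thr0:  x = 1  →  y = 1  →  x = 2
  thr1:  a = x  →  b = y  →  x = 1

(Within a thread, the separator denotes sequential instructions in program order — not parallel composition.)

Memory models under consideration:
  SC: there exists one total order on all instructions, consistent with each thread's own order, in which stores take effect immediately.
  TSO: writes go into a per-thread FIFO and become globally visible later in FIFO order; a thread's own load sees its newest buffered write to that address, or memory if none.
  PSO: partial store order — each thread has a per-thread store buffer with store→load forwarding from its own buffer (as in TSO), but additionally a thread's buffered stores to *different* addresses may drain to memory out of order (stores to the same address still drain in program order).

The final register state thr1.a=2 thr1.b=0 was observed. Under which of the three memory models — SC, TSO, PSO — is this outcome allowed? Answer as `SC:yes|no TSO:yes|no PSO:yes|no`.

outcome vector order: (thr1.a,thr1.b)
[SC] allowed = {(0,0); (0,1); (1,0); (1,1); (2,1)}
[TSO] allowed = {(0,0); (0,1); (1,0); (1,1); (2,1)}
[PSO] allowed = {(0,0); (0,1); (1,0); (1,1); (2,0); (2,1)}
target (2,0) ∈ {PSO}

SC:no TSO:no PSO:yes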